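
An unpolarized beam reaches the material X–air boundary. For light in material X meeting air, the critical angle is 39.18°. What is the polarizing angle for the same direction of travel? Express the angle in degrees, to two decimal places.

sin θ_c = n₂/n₁, so n₂/n₁ = sin 39.18° = 0.6318.
Brewster: tan θ_B = n₂/n₁ = 0.6318.
θ_B = arctan(0.6318) = 32.28°.

θ_B ≈ 32.28°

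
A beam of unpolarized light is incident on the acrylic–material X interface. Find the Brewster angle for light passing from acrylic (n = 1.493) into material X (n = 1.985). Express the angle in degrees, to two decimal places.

Brewster's condition: tan θ_B = n₂/n₁ = 1.985/1.493 = 1.3295.
So θ_B = arctan 1.3295 = 53.05°.

θ_B ≈ 53.05°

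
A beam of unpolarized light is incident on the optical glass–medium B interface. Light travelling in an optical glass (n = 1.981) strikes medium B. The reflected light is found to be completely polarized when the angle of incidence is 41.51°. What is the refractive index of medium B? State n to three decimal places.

n ≈ 1.753

Brewster's law: tan θ_B = n₂/n₁ (light incident in an optical glass, refracted into medium B).
n₂ = n₁ tan θ_B = 1.981 × tan 41.51° = 1.753.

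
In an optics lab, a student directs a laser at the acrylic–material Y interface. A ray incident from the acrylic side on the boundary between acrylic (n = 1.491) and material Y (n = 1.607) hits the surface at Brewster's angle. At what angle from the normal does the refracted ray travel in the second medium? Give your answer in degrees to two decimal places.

tan θ_B = n₂/n₁ = 1.607/1.491 = 1.0778, so θ_B = 47.14°.
Since θ_B + θ_t = 90° at Brewster incidence, θ_t = 90° − 47.14° = 42.86°.

θ_t ≈ 42.86°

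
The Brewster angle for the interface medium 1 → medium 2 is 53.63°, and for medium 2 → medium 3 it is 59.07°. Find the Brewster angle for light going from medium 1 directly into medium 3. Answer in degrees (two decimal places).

θ_B ≈ 66.19°

tan θ_B(1→2) = n₂/n₁ = tan 53.63° = 1.3579.
tan θ_B(2→3) = n₃/n₂ = tan 59.07° = 1.6689.
n₃/n₁ = 2.2661. Then tan θ_B(1→3) = n₃/n₁, so θ_B(1→3) = arctan(2.2661) = 66.19°.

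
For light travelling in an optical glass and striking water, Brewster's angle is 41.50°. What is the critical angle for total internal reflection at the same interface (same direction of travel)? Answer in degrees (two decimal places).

From Brewster, n₂/n₁ = tan θ_B = tan 41.50° = 0.8847.
Then sin θ_c = n₂/n₁ = 0.8847, so θ_c = arcsin 0.8847 = 62.22°.

θ_c ≈ 62.22°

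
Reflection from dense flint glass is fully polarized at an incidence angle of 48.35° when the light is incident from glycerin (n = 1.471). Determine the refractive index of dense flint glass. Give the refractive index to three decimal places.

At the Brewster angle, tan θ_B = n₂/n₁ with n₁ on the incident side (glycerin) and n₂ on the transmitted side (dense flint glass).
n₂ = n₁ tan θ_B = 1.471 × tan 48.35° = 1.654.

n ≈ 1.654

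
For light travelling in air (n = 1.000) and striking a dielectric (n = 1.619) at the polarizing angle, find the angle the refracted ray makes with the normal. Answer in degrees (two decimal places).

θ_B = arctan(n₂/n₁) = arctan(1.619/1.000) = 58.30°.
The refracted ray is perpendicular to the reflected ray, so θ_t = 90° − θ_B = 31.70°.

θ_t ≈ 31.70°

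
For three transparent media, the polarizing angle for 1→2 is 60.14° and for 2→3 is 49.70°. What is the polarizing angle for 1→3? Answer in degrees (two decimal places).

θ_B ≈ 64.04°

tan θ_B(1→2) = n₂/n₁ = tan 60.14° = 1.7419.
tan θ_B(2→3) = n₃/n₂ = tan 49.70° = 1.1792.
Multiplying, n₃/n₁ = 1.7419 × 1.1792 = 2.0539, and θ_B(1→3) = arctan 2.0539 = 64.04°.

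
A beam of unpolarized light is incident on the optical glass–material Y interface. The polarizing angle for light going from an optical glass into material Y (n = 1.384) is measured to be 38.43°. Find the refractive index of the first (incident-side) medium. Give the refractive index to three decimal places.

At the polarizing angle, tan θ_B = n₂/n₁ with n₁ on the incident side (an optical glass) and n₂ on the transmitted side (material Y).
n₁ = n₂ / tan θ_B = 1.384 / tan 38.43° = 1.744.

n ≈ 1.744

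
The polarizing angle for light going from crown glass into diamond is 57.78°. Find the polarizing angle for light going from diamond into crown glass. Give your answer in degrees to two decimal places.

tan θ_B' = n₁/n₂ = 1/tan θ_B, so θ_B' = 90° − θ_B.
θ_B' = 90° − 57.78° = 32.22°.

θ_B' ≈ 32.22°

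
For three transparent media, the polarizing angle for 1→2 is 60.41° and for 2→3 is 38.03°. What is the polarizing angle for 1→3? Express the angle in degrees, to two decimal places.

θ_B ≈ 54.02°

tan θ_B(1→2) = n₂/n₁ = tan 60.41° = 1.7610.
tan θ_B(2→3) = n₃/n₂ = tan 38.03° = 0.7821.
Multiplying, n₃/n₁ = 1.7610 × 0.7821 = 1.3774, and θ_B(1→3) = arctan 1.3774 = 54.02°.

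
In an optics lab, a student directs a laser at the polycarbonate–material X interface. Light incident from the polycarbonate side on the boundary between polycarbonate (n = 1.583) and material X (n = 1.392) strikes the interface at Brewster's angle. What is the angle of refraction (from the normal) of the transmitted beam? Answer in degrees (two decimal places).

θ_B = arctan(n₂/n₁) = arctan(1.392/1.583) = 41.33°.
The refracted ray is perpendicular to the reflected ray, so θ_t = 90° − θ_B = 48.67°.

θ_t ≈ 48.67°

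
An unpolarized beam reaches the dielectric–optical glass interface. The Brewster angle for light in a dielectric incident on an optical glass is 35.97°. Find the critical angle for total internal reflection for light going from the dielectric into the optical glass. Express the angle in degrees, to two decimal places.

θ_c ≈ 46.53°

n₂/n₁ = tan 35.97° = 0.7257; the critical angle satisfies sin θ_c = n₂/n₁.
θ_c = arcsin(0.7257) = 46.53°.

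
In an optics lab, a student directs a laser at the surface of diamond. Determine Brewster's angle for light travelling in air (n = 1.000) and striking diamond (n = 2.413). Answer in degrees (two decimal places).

Here n₂/n₁ = 2.413/1.000 = 2.4130, and Brewster's law gives tan θ_B = n₂/n₁.
So θ_B = arctan 2.4130 = 67.49°.

θ_B ≈ 67.49°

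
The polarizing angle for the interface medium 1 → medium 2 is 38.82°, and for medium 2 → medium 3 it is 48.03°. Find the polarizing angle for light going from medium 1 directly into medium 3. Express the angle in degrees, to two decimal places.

θ_B ≈ 41.81°

n₂/n₁ = tan 38.82° = 0.8046 and n₃/n₂ = tan 48.03° = 1.1118.
Multiplying, n₃/n₁ = 0.8046 × 1.1118 = 0.8945, and θ_B(1→3) = arctan 0.8945 = 41.81°.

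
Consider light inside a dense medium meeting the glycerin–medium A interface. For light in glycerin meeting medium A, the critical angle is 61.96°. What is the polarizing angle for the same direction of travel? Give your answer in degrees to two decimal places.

sin θ_c = n₂/n₁, so n₂/n₁ = sin 61.96° = 0.8826.
Brewster: tan θ_B = n₂/n₁ = 0.8826.
θ_B = arctan(0.8826) = 41.43°.

θ_B ≈ 41.43°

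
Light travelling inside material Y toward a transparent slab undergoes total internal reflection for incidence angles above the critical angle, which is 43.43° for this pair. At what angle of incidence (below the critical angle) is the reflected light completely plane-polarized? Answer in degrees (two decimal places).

n₂/n₁ = sin θ_c = sin 43.43° = 0.6875.
tan θ_B equals the same ratio, so θ_B = arctan(0.6875) = 34.51°.

θ_B ≈ 34.51°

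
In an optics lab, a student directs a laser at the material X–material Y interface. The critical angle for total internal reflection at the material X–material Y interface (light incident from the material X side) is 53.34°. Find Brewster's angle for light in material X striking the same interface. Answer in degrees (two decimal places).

sin θ_c = n₂/n₁, so n₂/n₁ = sin 53.34° = 0.8022.
Brewster: tan θ_B = n₂/n₁ = 0.8022.
θ_B = arctan(0.8022) = 38.74°.

θ_B ≈ 38.74°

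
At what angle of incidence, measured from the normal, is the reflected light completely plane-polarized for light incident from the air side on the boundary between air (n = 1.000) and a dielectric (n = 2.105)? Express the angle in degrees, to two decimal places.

Here n₂/n₁ = 2.105/1.000 = 2.1050, and Brewster's law gives tan θ_B = n₂/n₁. Taking the arctangent, θ_B = 64.59°.

θ_B ≈ 64.59°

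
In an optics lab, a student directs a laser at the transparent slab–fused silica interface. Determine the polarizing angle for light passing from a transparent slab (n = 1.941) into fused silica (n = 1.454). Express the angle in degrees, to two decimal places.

Brewster's condition: tan θ_B = n₂/n₁ = 1.454/1.941 = 0.7491.
θ_B = arctan(0.7491) = 36.84°.

θ_B ≈ 36.84°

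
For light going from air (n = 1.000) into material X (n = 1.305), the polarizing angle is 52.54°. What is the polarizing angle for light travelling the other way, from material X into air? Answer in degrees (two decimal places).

Reversing the direction swaps n₁ and n₂, so tan θ_B' = 1/tan θ_B and θ_B' = 90° − θ_B.
Hence θ_B' = 90° − 52.54° = 37.46°.

θ_B' ≈ 37.46°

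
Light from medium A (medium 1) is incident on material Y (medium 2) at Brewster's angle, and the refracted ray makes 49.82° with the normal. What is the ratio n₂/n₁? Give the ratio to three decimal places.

At Brewster incidence θ_B = 90° − θ_t = 90° − 49.82° = 40.18°.
tan θ_B = n₂/n₁, so n₂/n₁ = tan 40.18° = 0.844.

n₂/n₁ ≈ 0.844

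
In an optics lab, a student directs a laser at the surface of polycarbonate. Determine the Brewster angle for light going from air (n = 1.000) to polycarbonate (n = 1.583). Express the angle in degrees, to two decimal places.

tan θ_B = n₂/n₁ = 1.583/1.000 = 1.5830.
So θ_B = arctan 1.5830 = 57.72°.

θ_B ≈ 57.72°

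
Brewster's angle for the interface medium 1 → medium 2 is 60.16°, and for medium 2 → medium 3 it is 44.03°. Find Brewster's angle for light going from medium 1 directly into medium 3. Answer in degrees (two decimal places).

θ_B ≈ 59.32°

Each Brewster angle gives a ratio: n₂/n₁ = tan 60.16° = 1.7433, n₃/n₂ = tan 44.03° = 0.9667.
So n₃/n₁ = (n₂/n₁)(n₃/n₂) = 1.7433 × 0.9667 = 1.6852.
θ_B(1→3) = arctan(1.6852) = 59.32°.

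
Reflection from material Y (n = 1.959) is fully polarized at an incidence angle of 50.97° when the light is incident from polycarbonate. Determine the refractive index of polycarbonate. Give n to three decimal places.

Brewster's law: tan θ_B = n₂/n₁ (light incident in polycarbonate, refracted into material Y).
n₁ = n₂ / tan θ_B = 1.959 / tan 50.97° = 1.588.

n ≈ 1.588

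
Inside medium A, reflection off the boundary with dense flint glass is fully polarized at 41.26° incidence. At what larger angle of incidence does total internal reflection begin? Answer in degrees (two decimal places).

θ_c ≈ 61.32°

From Brewster, n₂/n₁ = tan θ_B = tan 41.26° = 0.8773.
Then sin θ_c = n₂/n₁ = 0.8773, so θ_c = arcsin 0.8773 = 61.32°.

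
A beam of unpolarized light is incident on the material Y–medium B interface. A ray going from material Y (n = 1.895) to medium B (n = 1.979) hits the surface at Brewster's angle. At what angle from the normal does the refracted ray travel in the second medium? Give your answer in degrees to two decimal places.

θ_B = arctan(n₂/n₁) = arctan(1.979/1.895) = 46.24°.
The refracted ray is perpendicular to the reflected ray, so θ_t = 90° − θ_B = 43.76°.

θ_t ≈ 43.76°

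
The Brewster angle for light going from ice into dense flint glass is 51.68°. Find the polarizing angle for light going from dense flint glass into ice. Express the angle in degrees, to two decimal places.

tan θ_B' = n₁/n₂ = 1/tan θ_B, so θ_B' = 90° − θ_B.
θ_B' = 90° − 51.68° = 38.32°.

θ_B' ≈ 38.32°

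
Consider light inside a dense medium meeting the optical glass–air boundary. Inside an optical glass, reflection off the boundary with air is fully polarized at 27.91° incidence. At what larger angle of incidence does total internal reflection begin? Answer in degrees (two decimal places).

θ_c ≈ 31.98°

tan θ_B = n₂/n₁ = tan 27.91° = 0.5297.
Total internal reflection: sin θ_c = n₂/n₁ = 0.5297.
θ_c = arcsin(0.5297) = 31.98°.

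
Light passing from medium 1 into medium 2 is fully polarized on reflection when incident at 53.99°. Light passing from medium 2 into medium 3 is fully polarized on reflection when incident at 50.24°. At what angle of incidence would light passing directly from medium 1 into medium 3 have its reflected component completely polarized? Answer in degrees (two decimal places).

tan θ_B(1→2) = n₂/n₁ = tan 53.99° = 1.3759.
tan θ_B(2→3) = n₃/n₂ = tan 50.24° = 1.2019.
So n₃/n₁ = (n₂/n₁)(n₃/n₂) = 1.3759 × 1.2019 = 1.6537.
θ_B(1→3) = arctan(1.6537) = 58.84°.

θ_B ≈ 58.84°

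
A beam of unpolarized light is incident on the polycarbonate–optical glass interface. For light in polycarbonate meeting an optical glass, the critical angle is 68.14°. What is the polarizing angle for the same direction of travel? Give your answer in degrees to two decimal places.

θ_B ≈ 42.86°

n₂/n₁ = sin θ_c = sin 68.14° = 0.9281.
tan θ_B equals the same ratio, so θ_B = arctan(0.9281) = 42.86°.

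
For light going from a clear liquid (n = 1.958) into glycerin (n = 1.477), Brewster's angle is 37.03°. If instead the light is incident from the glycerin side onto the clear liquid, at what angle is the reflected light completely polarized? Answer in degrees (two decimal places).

θ_B' ≈ 52.97°

Reversing the direction swaps n₁ and n₂, so tan θ_B' = 1/tan θ_B and θ_B' = 90° − θ_B.
Hence θ_B' = 90° − 37.03° = 52.97°.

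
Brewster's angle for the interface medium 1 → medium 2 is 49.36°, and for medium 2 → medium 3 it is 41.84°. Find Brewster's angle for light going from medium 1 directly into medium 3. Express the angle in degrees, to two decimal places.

tan θ_B(1→2) = n₂/n₁ = tan 49.36° = 1.1651.
tan θ_B(2→3) = n₃/n₂ = tan 41.84° = 0.8954.
Multiplying, n₃/n₁ = 1.1651 × 0.8954 = 1.0432, and θ_B(1→3) = arctan 1.0432 = 46.21°.

θ_B ≈ 46.21°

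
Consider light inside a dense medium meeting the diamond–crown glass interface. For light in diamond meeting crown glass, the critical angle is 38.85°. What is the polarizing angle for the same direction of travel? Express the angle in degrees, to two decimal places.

θ_B ≈ 32.10°

n₂/n₁ = sin θ_c = sin 38.85° = 0.6273.
tan θ_B equals the same ratio, so θ_B = arctan(0.6273) = 32.10°.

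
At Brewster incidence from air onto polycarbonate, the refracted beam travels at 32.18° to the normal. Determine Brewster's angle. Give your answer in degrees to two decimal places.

At Brewster's angle the reflected and refracted rays are perpendicular, so θ_B + θ_t = 90°.
So θ_B = 90° − θ_t = 90° − 32.18° = 57.82°.

θ_B ≈ 57.82°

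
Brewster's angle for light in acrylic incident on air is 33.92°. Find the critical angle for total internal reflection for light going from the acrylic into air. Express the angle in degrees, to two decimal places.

From Brewster, n₂/n₁ = tan θ_B = tan 33.92° = 0.6725.
Then sin θ_c = n₂/n₁ = 0.6725, so θ_c = arcsin 0.6725 = 42.26°.

θ_c ≈ 42.26°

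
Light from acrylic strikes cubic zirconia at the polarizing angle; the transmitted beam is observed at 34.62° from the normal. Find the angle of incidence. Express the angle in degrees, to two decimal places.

θ_B ≈ 55.38°

Brewster's condition makes the reflected and refracted beams perpendicular: θ_B + θ_t = 90°.
So θ_B = 90° − θ_t = 90° − 34.62° = 55.38°.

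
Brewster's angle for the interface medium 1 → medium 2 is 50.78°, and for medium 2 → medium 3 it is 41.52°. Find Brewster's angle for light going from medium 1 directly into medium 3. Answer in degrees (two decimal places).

θ_B ≈ 47.33°

n₂/n₁ = tan 50.78° = 1.2252 and n₃/n₂ = tan 41.52° = 0.8853.
So n₃/n₁ = (n₂/n₁)(n₃/n₂) = 1.2252 × 0.8853 = 1.0848.
θ_B(1→3) = arctan(1.0848) = 47.33°.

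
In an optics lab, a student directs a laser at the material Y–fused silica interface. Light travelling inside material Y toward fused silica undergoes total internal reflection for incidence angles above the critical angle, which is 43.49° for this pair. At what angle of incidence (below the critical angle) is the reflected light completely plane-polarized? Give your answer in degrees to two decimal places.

θ_B ≈ 34.54°

At the critical angle sin θ_c = n₂/n₁, giving n₂/n₁ = sin 43.49° = 0.6882.
Then tan θ_B = n₂/n₁ = 0.6882, so θ_B = arctan 0.6882 = 34.54°.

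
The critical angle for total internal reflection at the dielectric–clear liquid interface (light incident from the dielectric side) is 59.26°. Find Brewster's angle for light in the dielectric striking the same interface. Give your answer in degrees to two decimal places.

θ_B ≈ 40.68°

sin θ_c = n₂/n₁, so n₂/n₁ = sin 59.26° = 0.8595.
Brewster: tan θ_B = n₂/n₁ = 0.8595.
θ_B = arctan(0.8595) = 40.68°.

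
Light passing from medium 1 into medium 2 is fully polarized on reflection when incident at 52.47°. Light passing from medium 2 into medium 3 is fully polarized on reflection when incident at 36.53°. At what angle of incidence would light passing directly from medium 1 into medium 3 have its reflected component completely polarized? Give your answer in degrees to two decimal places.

n₂/n₁ = tan 52.47° = 1.3018 and n₃/n₂ = tan 36.53° = 0.7408.
n₃/n₁ = 0.9643. Then tan θ_B(1→3) = n₃/n₁, so θ_B(1→3) = arctan(0.9643) = 43.96°.

θ_B ≈ 43.96°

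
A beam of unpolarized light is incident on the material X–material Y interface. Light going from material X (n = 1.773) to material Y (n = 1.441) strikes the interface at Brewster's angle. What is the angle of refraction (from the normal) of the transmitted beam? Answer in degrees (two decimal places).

First find Brewster's angle: tan θ_B = 1.441/1.773 = 0.8127, giving θ_B = 39.10°.
At Brewster's angle the reflected and refracted rays are perpendicular, so θ_t = 90° − θ_B = 90° − 39.10° = 50.90°.

θ_t ≈ 50.90°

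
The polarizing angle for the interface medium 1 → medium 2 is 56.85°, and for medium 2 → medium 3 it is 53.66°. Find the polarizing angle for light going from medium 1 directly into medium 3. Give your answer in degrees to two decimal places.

Each Brewster angle gives a ratio: n₂/n₁ = tan 56.85° = 1.5311, n₃/n₂ = tan 53.66° = 1.3593.
Multiplying, n₃/n₁ = 1.5311 × 1.3593 = 2.0813, and θ_B(1→3) = arctan 2.0813 = 64.34°.

θ_B ≈ 64.34°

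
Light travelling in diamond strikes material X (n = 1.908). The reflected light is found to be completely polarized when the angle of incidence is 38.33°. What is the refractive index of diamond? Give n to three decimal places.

n ≈ 2.413

Brewster's law: tan θ_B = n₂/n₁ (light incident in diamond, refracted into material X).
n₁ = n₂ / tan θ_B = 1.908 / tan 38.33° = 2.413.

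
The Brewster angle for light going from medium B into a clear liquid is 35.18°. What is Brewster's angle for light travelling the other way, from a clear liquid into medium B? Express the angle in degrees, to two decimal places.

Reversing the direction swaps n₁ and n₂, so tan θ_B' = 1/tan θ_B and θ_B' = 90° − θ_B.
Hence θ_B' = 90° − 35.18° = 54.82°.

θ_B' ≈ 54.82°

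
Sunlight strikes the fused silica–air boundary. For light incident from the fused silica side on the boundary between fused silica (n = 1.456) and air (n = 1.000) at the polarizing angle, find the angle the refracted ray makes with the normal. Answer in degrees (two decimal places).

θ_t ≈ 55.52°

First find Brewster's angle: tan θ_B = 1.000/1.456 = 0.6868, giving θ_B = 34.48°.
The refracted ray is perpendicular to the reflected ray, so θ_t = 90° − θ_B = 55.52°.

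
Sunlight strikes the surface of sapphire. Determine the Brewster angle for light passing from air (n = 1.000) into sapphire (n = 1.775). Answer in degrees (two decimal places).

θ_B ≈ 60.60°

tan θ_B = n₂/n₁ = 1.775/1.000 = 1.7750. Taking the arctangent, θ_B = 60.60°.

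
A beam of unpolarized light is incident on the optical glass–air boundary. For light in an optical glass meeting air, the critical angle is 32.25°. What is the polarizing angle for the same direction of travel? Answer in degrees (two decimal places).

θ_B ≈ 28.09°

n₂/n₁ = sin θ_c = sin 32.25° = 0.5336.
tan θ_B equals the same ratio, so θ_B = arctan(0.5336) = 28.09°.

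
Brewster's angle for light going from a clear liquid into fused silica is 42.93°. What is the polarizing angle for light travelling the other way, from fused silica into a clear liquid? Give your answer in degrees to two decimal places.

θ_B' ≈ 47.07°

The two Brewster angles are complementary: θ_B' = 90° − θ_B = 90° − 42.93° = 47.07°.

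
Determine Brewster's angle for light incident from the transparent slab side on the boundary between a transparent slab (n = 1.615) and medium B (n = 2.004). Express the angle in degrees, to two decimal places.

θ_B ≈ 51.14°

Here n₂/n₁ = 2.004/1.615 = 1.2409, and Brewster's law gives tan θ_B = n₂/n₁.
θ_B = arctan(1.2409) = 51.14°.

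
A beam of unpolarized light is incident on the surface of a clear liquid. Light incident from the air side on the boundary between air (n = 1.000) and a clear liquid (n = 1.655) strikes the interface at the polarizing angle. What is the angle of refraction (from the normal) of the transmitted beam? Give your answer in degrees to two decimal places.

θ_B = arctan(n₂/n₁) = arctan(1.655/1.000) = 58.86°.
Since θ_B + θ_t = 90° at Brewster incidence, θ_t = 90° − 58.86° = 31.14°.

θ_t ≈ 31.14°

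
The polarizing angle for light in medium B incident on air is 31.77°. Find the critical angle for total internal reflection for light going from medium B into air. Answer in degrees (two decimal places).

From Brewster, n₂/n₁ = tan θ_B = tan 31.77° = 0.6193.
Then sin θ_c = n₂/n₁ = 0.6193, so θ_c = arcsin 0.6193 = 38.27°.

θ_c ≈ 38.27°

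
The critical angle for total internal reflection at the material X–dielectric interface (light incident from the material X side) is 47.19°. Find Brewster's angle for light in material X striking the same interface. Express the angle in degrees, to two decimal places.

n₂/n₁ = sin θ_c = sin 47.19° = 0.7336.
tan θ_B equals the same ratio, so θ_B = arctan(0.7336) = 36.26°.

θ_B ≈ 36.26°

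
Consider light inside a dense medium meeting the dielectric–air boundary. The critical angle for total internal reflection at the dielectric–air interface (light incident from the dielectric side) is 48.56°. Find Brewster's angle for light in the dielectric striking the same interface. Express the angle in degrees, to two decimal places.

θ_B ≈ 36.86°

At the critical angle sin θ_c = n₂/n₁, giving n₂/n₁ = sin 48.56° = 0.7496.
Then tan θ_B = n₂/n₁ = 0.7496, so θ_B = arctan 0.7496 = 36.86°.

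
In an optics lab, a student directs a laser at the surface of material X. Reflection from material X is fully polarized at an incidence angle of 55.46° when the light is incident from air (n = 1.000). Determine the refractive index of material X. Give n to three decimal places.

n ≈ 1.453

At the polarizing angle, tan θ_B = n₂/n₁ with n₁ on the incident side (air) and n₂ on the transmitted side (material X).
n₂ = n₁ tan θ_B = 1.000 × tan 55.46° = 1.453.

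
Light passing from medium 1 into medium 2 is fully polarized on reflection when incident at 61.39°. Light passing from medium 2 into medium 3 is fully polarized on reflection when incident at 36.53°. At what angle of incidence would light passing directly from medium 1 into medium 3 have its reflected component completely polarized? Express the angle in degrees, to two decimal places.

tan θ_B(1→2) = n₂/n₁ = tan 61.39° = 1.8334.
tan θ_B(2→3) = n₃/n₂ = tan 36.53° = 0.7408.
Multiplying, n₃/n₁ = 1.8334 × 0.7408 = 1.3581, and θ_B(1→3) = arctan 1.3581 = 53.64°.

θ_B ≈ 53.64°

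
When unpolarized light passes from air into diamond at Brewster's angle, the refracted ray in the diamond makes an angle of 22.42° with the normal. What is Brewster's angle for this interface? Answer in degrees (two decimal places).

θ_B ≈ 67.58°

At Brewster's angle the reflected and refracted rays are perpendicular, so θ_B + θ_t = 90°.
So θ_B = 90° − θ_t = 90° − 22.42° = 67.58°.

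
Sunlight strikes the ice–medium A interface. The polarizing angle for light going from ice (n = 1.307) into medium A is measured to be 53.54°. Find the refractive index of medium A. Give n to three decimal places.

n ≈ 1.769

Full polarization of the reflected beam means tan θ_B = n₂/n₁, where n₁ is the incident medium (ice).
n₂ = n₁ tan θ_B = 1.307 × tan 53.54° = 1.769.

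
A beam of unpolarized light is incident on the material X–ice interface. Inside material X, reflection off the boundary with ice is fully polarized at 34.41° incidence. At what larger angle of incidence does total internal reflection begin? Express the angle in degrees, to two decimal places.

From Brewster, n₂/n₁ = tan θ_B = tan 34.41° = 0.6850.
Then sin θ_c = n₂/n₁ = 0.6850, so θ_c = arcsin 0.6850 = 43.23°.

θ_c ≈ 43.23°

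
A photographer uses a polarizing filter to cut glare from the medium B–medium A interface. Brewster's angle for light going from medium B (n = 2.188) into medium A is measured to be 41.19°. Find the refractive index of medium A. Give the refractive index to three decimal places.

Brewster's law: tan θ_B = n₂/n₁ (light incident in medium B, refracted into medium A).
n₂ = n₁ tan θ_B = 2.188 × tan 41.19° = 1.915.

n ≈ 1.915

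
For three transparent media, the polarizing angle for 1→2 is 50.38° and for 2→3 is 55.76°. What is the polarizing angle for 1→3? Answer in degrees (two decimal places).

θ_B ≈ 60.60°

tan θ_B(1→2) = n₂/n₁ = tan 50.38° = 1.2079.
tan θ_B(2→3) = n₃/n₂ = tan 55.76° = 1.4692.
Multiplying, n₃/n₁ = 1.2079 × 1.4692 = 1.7748, and θ_B(1→3) = arctan 1.7748 = 60.60°.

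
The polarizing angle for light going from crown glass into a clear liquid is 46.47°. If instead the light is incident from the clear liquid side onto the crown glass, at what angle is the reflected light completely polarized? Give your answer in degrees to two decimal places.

θ_B' ≈ 43.53°

The two Brewster angles are complementary: θ_B' = 90° − θ_B = 90° − 46.47° = 43.53°.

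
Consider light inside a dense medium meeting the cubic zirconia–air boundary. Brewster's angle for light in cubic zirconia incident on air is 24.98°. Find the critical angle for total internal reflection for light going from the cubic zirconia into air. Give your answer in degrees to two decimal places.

θ_c ≈ 27.77°

tan θ_B = n₂/n₁ = tan 24.98° = 0.4659.
Total internal reflection: sin θ_c = n₂/n₁ = 0.4659.
θ_c = arcsin(0.4659) = 27.77°.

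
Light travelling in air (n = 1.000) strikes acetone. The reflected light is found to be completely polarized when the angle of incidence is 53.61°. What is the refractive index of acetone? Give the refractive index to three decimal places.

Full polarization of the reflected beam means tan θ_B = n₂/n₁, where n₁ is the incident medium (air).
n₂ = n₁ tan θ_B = 1.000 × tan 53.61° = 1.357.

n ≈ 1.357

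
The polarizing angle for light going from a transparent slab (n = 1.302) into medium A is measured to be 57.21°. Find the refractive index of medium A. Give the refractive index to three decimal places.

At the polarizing angle, tan θ_B = n₂/n₁ with n₁ on the incident side (a transparent slab) and n₂ on the transmitted side (medium A).
n₂ = n₁ tan θ_B = 1.302 × tan 57.21° = 2.021.

n ≈ 2.021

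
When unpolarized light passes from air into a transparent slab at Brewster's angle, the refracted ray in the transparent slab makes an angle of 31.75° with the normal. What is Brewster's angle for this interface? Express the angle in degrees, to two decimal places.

Brewster's condition makes the reflected and refracted beams perpendicular: θ_B + θ_t = 90°.
θ_B = 90° − 31.75° = 58.25°.

θ_B ≈ 58.25°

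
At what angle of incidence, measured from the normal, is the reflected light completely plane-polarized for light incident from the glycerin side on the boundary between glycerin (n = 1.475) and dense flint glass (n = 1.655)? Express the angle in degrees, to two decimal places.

θ_B ≈ 48.29°

tan θ_B = n₂/n₁ = 1.655/1.475 = 1.1220.
θ_B = arctan(1.1220) = 48.29°.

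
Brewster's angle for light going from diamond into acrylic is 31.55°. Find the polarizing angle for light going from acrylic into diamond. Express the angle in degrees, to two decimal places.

θ_B' ≈ 58.45°

Reversing the direction swaps n₁ and n₂, so tan θ_B' = 1/tan θ_B and θ_B' = 90° − θ_B.
Hence θ_B' = 90° − 31.55° = 58.45°.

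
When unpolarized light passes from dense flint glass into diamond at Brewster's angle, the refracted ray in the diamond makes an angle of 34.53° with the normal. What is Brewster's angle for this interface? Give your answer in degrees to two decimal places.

At Brewster's angle the reflected and refracted rays are perpendicular, so θ_B + θ_t = 90°.
θ_B = 90° − 34.53° = 55.47°.

θ_B ≈ 55.47°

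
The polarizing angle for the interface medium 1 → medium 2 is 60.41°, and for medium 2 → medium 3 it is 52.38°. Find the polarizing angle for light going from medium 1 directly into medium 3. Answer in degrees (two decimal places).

θ_B ≈ 66.36°

tan θ_B(1→2) = n₂/n₁ = tan 60.41° = 1.7610.
tan θ_B(2→3) = n₃/n₂ = tan 52.38° = 1.2976.
So n₃/n₁ = (n₂/n₁)(n₃/n₂) = 1.7610 × 1.2976 = 2.2851.
θ_B(1→3) = arctan(2.2851) = 66.36°.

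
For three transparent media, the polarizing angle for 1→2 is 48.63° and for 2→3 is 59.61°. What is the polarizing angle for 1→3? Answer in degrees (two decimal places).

n₂/n₁ = tan 48.63° = 1.1355 and n₃/n₂ = tan 59.61° = 1.7051.
So n₃/n₁ = (n₂/n₁)(n₃/n₂) = 1.1355 × 1.7051 = 1.9361.
θ_B(1→3) = arctan(1.9361) = 62.68°.

θ_B ≈ 62.68°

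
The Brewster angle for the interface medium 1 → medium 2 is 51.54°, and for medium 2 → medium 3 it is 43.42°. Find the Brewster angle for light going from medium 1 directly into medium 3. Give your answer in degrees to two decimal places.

θ_B ≈ 49.99°

n₂/n₁ = tan 51.54° = 1.2590 and n₃/n₂ = tan 43.42° = 0.9463.
So n₃/n₁ = (n₂/n₁)(n₃/n₂) = 1.2590 × 0.9463 = 1.1914.
θ_B(1→3) = arctan(1.1914) = 49.99°.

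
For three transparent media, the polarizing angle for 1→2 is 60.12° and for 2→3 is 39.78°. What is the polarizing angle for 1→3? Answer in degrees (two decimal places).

n₂/n₁ = tan 60.12° = 1.7405 and n₃/n₂ = tan 39.78° = 0.8326.
n₃/n₁ = 1.4491. Then tan θ_B(1→3) = n₃/n₁, so θ_B(1→3) = arctan(1.4491) = 55.39°.

θ_B ≈ 55.39°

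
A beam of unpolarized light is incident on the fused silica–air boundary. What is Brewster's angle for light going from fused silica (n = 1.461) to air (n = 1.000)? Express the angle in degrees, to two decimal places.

θ_B ≈ 34.39°

tan θ_B = n₂/n₁ = 1.000/1.461 = 0.6845.
So θ_B = arctan 0.6845 = 34.39°.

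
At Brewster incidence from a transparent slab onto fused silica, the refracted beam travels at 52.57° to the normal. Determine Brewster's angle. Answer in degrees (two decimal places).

θ_B ≈ 37.43°

At Brewster's angle the reflected and refracted rays are perpendicular, so θ_B + θ_t = 90°.
θ_B = 90° − 52.57° = 37.43°.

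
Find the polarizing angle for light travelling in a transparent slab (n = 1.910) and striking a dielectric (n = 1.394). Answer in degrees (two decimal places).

θ_B ≈ 36.12°

At Brewster's angle the reflected and refracted rays are perpendicular, which with Snell's law gives tan θ_B = n₂/n₁.
tan θ_B = n₂/n₁ = 1.394/1.910 = 0.7298. Taking the arctangent, θ_B = 36.12°.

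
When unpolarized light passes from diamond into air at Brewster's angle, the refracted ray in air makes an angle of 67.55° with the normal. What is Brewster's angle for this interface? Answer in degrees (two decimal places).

Since the reflected and refracted rays are at right angles at the polarizing angle, θ_B + θ_t = 90°.
θ_B = 90° − 67.55° = 22.45°.

θ_B ≈ 22.45°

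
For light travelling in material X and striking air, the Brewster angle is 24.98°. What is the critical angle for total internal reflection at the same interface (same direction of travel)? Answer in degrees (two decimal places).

From Brewster, n₂/n₁ = tan θ_B = tan 24.98° = 0.4659.
Then sin θ_c = n₂/n₁ = 0.4659, so θ_c = arcsin 0.4659 = 27.77°.

θ_c ≈ 27.77°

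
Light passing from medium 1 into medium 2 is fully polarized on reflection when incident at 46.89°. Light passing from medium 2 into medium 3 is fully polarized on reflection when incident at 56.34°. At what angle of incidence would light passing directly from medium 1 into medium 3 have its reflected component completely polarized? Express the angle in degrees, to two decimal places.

θ_B ≈ 58.06°

tan θ_B(1→2) = n₂/n₁ = tan 46.89° = 1.0682.
tan θ_B(2→3) = n₃/n₂ = tan 56.34° = 1.5017.
n₃/n₁ = 1.6042. Then tan θ_B(1→3) = n₃/n₁, so θ_B(1→3) = arctan(1.6042) = 58.06°.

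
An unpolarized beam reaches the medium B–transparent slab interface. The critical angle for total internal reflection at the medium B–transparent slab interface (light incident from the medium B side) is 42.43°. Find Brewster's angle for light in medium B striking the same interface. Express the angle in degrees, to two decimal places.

n₂/n₁ = sin θ_c = sin 42.43° = 0.6747.
tan θ_B equals the same ratio, so θ_B = arctan(0.6747) = 34.01°.

θ_B ≈ 34.01°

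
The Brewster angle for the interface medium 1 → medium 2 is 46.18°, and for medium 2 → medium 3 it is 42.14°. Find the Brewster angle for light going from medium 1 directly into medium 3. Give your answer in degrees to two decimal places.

θ_B ≈ 43.32°

tan θ_B(1→2) = n₂/n₁ = tan 46.18° = 1.0421.
tan θ_B(2→3) = n₃/n₂ = tan 42.14° = 0.9048.
n₃/n₁ = 0.9429. Then tan θ_B(1→3) = n₃/n₁, so θ_B(1→3) = arctan(0.9429) = 43.32°.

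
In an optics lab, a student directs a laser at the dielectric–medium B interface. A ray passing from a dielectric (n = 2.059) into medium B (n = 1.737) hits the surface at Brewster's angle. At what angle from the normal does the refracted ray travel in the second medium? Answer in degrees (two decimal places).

tan θ_B = n₂/n₁ = 1.737/2.059 = 0.8436, so θ_B = 40.15°.
Since θ_B + θ_t = 90° at Brewster incidence, θ_t = 90° − 40.15° = 49.85°.

θ_t ≈ 49.85°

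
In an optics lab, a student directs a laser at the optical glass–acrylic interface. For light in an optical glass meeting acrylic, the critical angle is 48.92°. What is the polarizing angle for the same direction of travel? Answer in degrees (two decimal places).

At the critical angle sin θ_c = n₂/n₁, giving n₂/n₁ = sin 48.92° = 0.7538.
Then tan θ_B = n₂/n₁ = 0.7538, so θ_B = arctan 0.7538 = 37.01°.

θ_B ≈ 37.01°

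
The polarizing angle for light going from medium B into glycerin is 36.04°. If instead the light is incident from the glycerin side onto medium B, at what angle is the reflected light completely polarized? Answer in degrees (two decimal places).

θ_B' ≈ 53.96°

tan θ_B' = n₁/n₂ = 1/tan θ_B, so θ_B' = 90° − θ_B.
θ_B' = 90° − 36.04° = 53.96°.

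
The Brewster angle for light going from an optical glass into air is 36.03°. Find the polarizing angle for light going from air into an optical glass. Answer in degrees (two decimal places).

θ_B' ≈ 53.97°

The two Brewster angles are complementary: θ_B' = 90° − θ_B = 90° − 36.03° = 53.97°.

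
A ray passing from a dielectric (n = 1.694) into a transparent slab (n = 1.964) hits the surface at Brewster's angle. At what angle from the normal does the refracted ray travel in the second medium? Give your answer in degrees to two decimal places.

θ_t ≈ 40.78°

First find Brewster's angle: tan θ_B = 1.964/1.694 = 1.1594, giving θ_B = 49.22°.
The refracted ray is perpendicular to the reflected ray, so θ_t = 90° − θ_B = 40.78°.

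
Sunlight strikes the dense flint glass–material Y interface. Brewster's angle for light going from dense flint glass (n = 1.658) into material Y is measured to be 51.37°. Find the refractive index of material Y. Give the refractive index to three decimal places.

n ≈ 2.075

Brewster's law: tan θ_B = n₂/n₁ (light incident in dense flint glass, refracted into material Y).
n₂ = n₁ tan θ_B = 1.658 × tan 51.37° = 2.075.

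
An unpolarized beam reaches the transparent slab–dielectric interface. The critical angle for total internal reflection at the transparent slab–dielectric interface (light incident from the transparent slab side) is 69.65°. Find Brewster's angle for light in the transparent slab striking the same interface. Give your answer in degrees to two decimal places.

θ_B ≈ 43.16°

At the critical angle sin θ_c = n₂/n₁, giving n₂/n₁ = sin 69.65° = 0.9376.
Then tan θ_B = n₂/n₁ = 0.9376, so θ_B = arctan 0.9376 = 43.16°.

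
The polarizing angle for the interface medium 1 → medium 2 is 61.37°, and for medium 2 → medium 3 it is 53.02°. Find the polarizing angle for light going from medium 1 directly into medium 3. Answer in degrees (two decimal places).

n₂/n₁ = tan 61.37° = 1.8318 and n₃/n₂ = tan 53.02° = 1.3280.
So n₃/n₁ = (n₂/n₁)(n₃/n₂) = 1.8318 × 1.3280 = 2.4327.
θ_B(1→3) = arctan(2.4327) = 67.65°.

θ_B ≈ 67.65°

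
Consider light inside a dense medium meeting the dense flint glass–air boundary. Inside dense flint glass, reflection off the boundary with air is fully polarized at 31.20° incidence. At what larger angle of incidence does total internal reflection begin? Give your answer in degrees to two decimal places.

From Brewster, n₂/n₁ = tan θ_B = tan 31.20° = 0.6056.
Then sin θ_c = n₂/n₁ = 0.6056, so θ_c = arcsin 0.6056 = 37.27°.

θ_c ≈ 37.27°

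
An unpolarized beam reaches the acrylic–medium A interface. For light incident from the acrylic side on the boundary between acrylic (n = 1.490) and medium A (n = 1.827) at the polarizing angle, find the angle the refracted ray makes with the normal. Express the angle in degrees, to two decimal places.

θ_t ≈ 39.20°

θ_B = arctan(n₂/n₁) = arctan(1.827/1.490) = 50.80°.
Since θ_B + θ_t = 90° at Brewster incidence, θ_t = 90° − 50.80° = 39.20°.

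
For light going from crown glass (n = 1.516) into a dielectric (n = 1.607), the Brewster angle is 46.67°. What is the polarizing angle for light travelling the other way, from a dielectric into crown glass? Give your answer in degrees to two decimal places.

θ_B' ≈ 43.33°

Reversing the direction swaps n₁ and n₂, so tan θ_B' = 1/tan θ_B and θ_B' = 90° − θ_B.
Hence θ_B' = 90° − 46.67° = 43.33°.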